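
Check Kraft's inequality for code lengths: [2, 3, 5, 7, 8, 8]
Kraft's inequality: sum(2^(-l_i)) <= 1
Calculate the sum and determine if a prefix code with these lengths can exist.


Sum = 2^(-2) + 2^(-3) + 2^(-5) + 2^(-7) + 2^(-8) + 2^(-8)
    = 0.25 + 0.125 + 0.03125 + 0.0078125 + 0.00390625 + 0.00390625
    = 108/256 = 0.421875
Since 0.421875 <= 1, Kraft's inequality IS satisfied.
A prefix code with these lengths CAN exist.

Kraft sum = 0.421875. Satisfied.


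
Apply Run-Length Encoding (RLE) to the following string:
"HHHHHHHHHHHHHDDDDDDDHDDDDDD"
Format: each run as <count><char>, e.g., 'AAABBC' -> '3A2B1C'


Scanning runs left to right:
  i=0: run of 'H' x 13 -> '13H'
  i=13: run of 'D' x 7 -> '7D'
  i=20: run of 'H' x 1 -> '1H'
  i=21: run of 'D' x 6 -> '6D'

RLE = 13H7D1H6D


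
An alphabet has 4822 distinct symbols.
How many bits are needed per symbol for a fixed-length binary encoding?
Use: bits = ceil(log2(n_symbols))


log2(4822) = 12.2354
Bracket: 2^12 = 4096 < 4822 <= 2^13 = 8192
So ceil(log2(4822)) = 13

bits = ceil(log2(4822)) = ceil(12.2354) = 13 bits


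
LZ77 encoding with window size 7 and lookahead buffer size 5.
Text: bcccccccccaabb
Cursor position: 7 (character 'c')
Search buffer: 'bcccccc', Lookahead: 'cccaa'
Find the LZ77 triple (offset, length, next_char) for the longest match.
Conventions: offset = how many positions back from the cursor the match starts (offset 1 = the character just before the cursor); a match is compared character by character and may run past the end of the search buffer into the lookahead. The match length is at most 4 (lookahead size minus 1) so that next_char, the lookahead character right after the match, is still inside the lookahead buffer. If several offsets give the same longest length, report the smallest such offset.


Try each offset into the search buffer:
  offset=1 (pos 6, char 'c'): match length 3
  offset=2 (pos 5, char 'c'): match length 3
  offset=3 (pos 4, char 'c'): match length 3
  offset=4 (pos 3, char 'c'): match length 3
  offset=5 (pos 2, char 'c'): match length 3
  offset=6 (pos 1, char 'c'): match length 3
  offset=7 (pos 0, char 'b'): match length 0
Longest match has length 3, found at offsets 1, 2, 3, 4, 5, 6; take the smallest, offset 1.
next_char = character at position 7 + 3 = 10 -> 'a'

Best match: offset=1, length=3 (matching 'ccc' starting at position 6)
LZ77 triple: (1, 3, 'a')


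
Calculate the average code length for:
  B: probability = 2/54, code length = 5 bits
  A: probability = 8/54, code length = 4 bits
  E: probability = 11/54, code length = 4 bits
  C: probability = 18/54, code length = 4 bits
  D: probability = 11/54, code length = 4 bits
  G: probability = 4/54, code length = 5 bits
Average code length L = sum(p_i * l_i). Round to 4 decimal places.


Weighted contributions p_i * l_i:
  B: (2/54) * 5 = 10/54
  A: (8/54) * 4 = 32/54
  E: (11/54) * 4 = 44/54
  C: (18/54) * 4 = 72/54
  D: (11/54) * 4 = 44/54
  G: (4/54) * 5 = 20/54
Sum = (10 + 32 + 44 + 72 + 44 + 20)/54 = 222/54

L = 222/54 = 4.1111 bits/symbol


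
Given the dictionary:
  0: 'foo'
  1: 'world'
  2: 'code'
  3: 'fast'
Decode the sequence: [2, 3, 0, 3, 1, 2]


Look up each index in the dictionary:
  2 -> 'code'
  3 -> 'fast'
  0 -> 'foo'
  3 -> 'fast'
  1 -> 'world'
  2 -> 'code'

Decoded: "code fast foo fast world code"


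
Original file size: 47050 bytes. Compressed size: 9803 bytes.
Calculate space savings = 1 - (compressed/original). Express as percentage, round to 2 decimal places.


ratio = compressed/original = 9803/47050 = 0.208353
savings = 1 - ratio = 1 - 0.208353 = 0.791647
as a percentage: 0.791647 * 100 = 79.16%

Space savings = 1 - 9803/47050 = 79.16%


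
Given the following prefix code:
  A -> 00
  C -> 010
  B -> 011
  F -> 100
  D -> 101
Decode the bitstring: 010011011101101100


Decoding step by step:
Bits 010 -> C
Bits 011 -> B
Bits 011 -> B
Bits 101 -> D
Bits 101 -> D
Bits 100 -> F


Decoded message: CBBDDF


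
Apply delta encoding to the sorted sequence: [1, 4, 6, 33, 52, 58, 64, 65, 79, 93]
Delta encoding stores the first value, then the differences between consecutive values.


First value: 1
Deltas:
  4 - 1 = 3
  6 - 4 = 2
  33 - 6 = 27
  52 - 33 = 19
  58 - 52 = 6
  64 - 58 = 6
  65 - 64 = 1
  79 - 65 = 14
  93 - 79 = 14


Delta encoded: [1, 3, 2, 27, 19, 6, 6, 1, 14, 14]


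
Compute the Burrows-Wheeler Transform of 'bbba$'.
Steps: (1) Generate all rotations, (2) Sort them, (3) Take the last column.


Rotations (sorted):
  0: $bbba -> last char: a
  1: a$bbb -> last char: b
  2: ba$bb -> last char: b
  3: bba$b -> last char: b
  4: bbba$ -> last char: $


BWT = abbb$


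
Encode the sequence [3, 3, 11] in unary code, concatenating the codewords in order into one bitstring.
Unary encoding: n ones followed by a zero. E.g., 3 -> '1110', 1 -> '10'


Encode each number as n ones followed by a terminating 0:
  3 -> 1110 (4 bits)
  3 -> 1110 (4 bits)
  11 -> 111111111110 (12 bits)
Total length = 4 + 4 + 12 = 20 bits.

Unary([3, 3, 11]) = 11101110111111111110 (20 bits)


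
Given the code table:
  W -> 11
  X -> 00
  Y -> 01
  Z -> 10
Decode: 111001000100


Decoding:
11 -> W
10 -> Z
01 -> Y
00 -> X
01 -> Y
00 -> X


Result: WZYXYX


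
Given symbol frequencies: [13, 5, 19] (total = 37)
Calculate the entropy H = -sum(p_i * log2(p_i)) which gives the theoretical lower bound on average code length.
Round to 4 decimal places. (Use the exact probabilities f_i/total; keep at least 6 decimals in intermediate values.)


Per-symbol terms -p_i * log2(p_i) with p_i = f_i/37:
  p = 13/37 = 0.351351: log2(p) = -1.509014, -p*log2(p) = 0.530194
  p = 5/37 = 0.135135: log2(p) = -2.887525, -p*log2(p) = 0.390206
  p = 19/37 = 0.513514: log2(p) = -0.961526, -p*log2(p) = 0.493757
H = 0.530194 + 0.390206 + 0.493757 = 1.414157

H = 1.4142 bits/symbol


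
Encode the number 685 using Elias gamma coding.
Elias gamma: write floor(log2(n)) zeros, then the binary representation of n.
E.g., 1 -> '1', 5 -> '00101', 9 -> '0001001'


num_bits = floor(log2(685)) + 1 = 10
leading_zeros = num_bits - 1 = 9
binary(685) = 1010101101

Elias gamma(685) = '000000000' + '1010101101' = 0000000001010101101 (19 bits)


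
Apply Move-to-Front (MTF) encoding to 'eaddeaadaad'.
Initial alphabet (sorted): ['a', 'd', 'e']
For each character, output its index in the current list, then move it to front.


MTF encoding:
'e': index 2 in ['a', 'd', 'e'] -> ['e', 'a', 'd']
'a': index 1 in ['e', 'a', 'd'] -> ['a', 'e', 'd']
'd': index 2 in ['a', 'e', 'd'] -> ['d', 'a', 'e']
'd': index 0 in ['d', 'a', 'e'] -> ['d', 'a', 'e']
'e': index 2 in ['d', 'a', 'e'] -> ['e', 'd', 'a']
'a': index 2 in ['e', 'd', 'a'] -> ['a', 'e', 'd']
'a': index 0 in ['a', 'e', 'd'] -> ['a', 'e', 'd']
'd': index 2 in ['a', 'e', 'd'] -> ['d', 'a', 'e']
'a': index 1 in ['d', 'a', 'e'] -> ['a', 'd', 'e']
'a': index 0 in ['a', 'd', 'e'] -> ['a', 'd', 'e']
'd': index 1 in ['a', 'd', 'e'] -> ['d', 'a', 'e']


Output: [2, 1, 2, 0, 2, 2, 0, 2, 1, 0, 1]


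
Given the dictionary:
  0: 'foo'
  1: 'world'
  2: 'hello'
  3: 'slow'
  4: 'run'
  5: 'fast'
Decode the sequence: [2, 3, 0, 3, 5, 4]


Look up each index in the dictionary:
  2 -> 'hello'
  3 -> 'slow'
  0 -> 'foo'
  3 -> 'slow'
  5 -> 'fast'
  4 -> 'run'

Decoded: "hello slow foo slow fast run"


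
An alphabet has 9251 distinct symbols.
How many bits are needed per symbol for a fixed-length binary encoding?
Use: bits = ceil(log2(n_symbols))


log2(9251) = 13.1754
Bracket: 2^13 = 8192 < 9251 <= 2^14 = 16384
So ceil(log2(9251)) = 14

bits = ceil(log2(9251)) = ceil(13.1754) = 14 bits


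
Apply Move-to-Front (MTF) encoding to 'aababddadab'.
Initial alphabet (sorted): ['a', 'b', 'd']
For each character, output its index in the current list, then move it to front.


MTF encoding:
'a': index 0 in ['a', 'b', 'd'] -> ['a', 'b', 'd']
'a': index 0 in ['a', 'b', 'd'] -> ['a', 'b', 'd']
'b': index 1 in ['a', 'b', 'd'] -> ['b', 'a', 'd']
'a': index 1 in ['b', 'a', 'd'] -> ['a', 'b', 'd']
'b': index 1 in ['a', 'b', 'd'] -> ['b', 'a', 'd']
'd': index 2 in ['b', 'a', 'd'] -> ['d', 'b', 'a']
'd': index 0 in ['d', 'b', 'a'] -> ['d', 'b', 'a']
'a': index 2 in ['d', 'b', 'a'] -> ['a', 'd', 'b']
'd': index 1 in ['a', 'd', 'b'] -> ['d', 'a', 'b']
'a': index 1 in ['d', 'a', 'b'] -> ['a', 'd', 'b']
'b': index 2 in ['a', 'd', 'b'] -> ['b', 'a', 'd']


Output: [0, 0, 1, 1, 1, 2, 0, 2, 1, 1, 2]


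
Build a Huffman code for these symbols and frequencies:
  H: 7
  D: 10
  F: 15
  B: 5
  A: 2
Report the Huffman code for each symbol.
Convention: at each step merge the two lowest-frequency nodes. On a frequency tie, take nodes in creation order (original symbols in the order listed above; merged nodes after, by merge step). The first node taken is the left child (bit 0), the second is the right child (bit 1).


Huffman tree construction:
Step 1: Merge A(2) + B(5) = 7
Step 2: Merge H(7) + (A+B)(7) = 14
Step 3: Merge D(10) + (H+(A+B))(14) = 24
Step 4: Merge F(15) + (D+(H+(A+B)))(24) = 39
Read each symbol's code off the tree from the root (left child = 0, right child = 1).

Codes:
  H: 110 (length 3)
  D: 10 (length 2)
  F: 0 (length 1)
  B: 1111 (length 4)
  A: 1110 (length 4)
Average code length: 84/39 = 2.1538 bits/symbol


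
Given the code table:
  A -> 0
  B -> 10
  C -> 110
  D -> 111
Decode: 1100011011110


Decoding:
110 -> C
0 -> A
0 -> A
110 -> C
111 -> D
10 -> B


Result: CAACDB


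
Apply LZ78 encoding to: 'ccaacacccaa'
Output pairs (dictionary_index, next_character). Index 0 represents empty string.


LZ78 encoding steps:
Dictionary: {0: ''}
Step 1: w='' (idx 0), next='c' -> output (0, 'c'), add 'c' as idx 1
Step 2: w='c' (idx 1), next='a' -> output (1, 'a'), add 'ca' as idx 2
Step 3: w='' (idx 0), next='a' -> output (0, 'a'), add 'a' as idx 3
Step 4: w='ca' (idx 2), next='c' -> output (2, 'c'), add 'cac' as idx 4
Step 5: w='c' (idx 1), next='c' -> output (1, 'c'), add 'cc' as idx 5
Step 6: w='a' (idx 3), next='a' -> output (3, 'a'), add 'aa' as idx 6


Encoded: [(0, 'c'), (1, 'a'), (0, 'a'), (2, 'c'), (1, 'c'), (3, 'a')]


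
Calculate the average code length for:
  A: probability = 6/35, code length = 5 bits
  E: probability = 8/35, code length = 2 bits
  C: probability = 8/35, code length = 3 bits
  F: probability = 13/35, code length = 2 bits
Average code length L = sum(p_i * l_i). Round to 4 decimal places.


Weighted contributions p_i * l_i:
  A: (6/35) * 5 = 30/35
  E: (8/35) * 2 = 16/35
  C: (8/35) * 3 = 24/35
  F: (13/35) * 2 = 26/35
Sum = (30 + 16 + 24 + 26)/35 = 96/35

L = 96/35 = 2.7429 bits/symbol


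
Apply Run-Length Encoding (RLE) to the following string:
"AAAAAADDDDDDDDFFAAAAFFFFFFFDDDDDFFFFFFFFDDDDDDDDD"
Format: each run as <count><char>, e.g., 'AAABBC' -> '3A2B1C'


Scanning runs left to right:
  i=0: run of 'A' x 6 -> '6A'
  i=6: run of 'D' x 8 -> '8D'
  i=14: run of 'F' x 2 -> '2F'
  i=16: run of 'A' x 4 -> '4A'
  i=20: run of 'F' x 7 -> '7F'
  i=27: run of 'D' x 5 -> '5D'
  i=32: run of 'F' x 8 -> '8F'
  i=40: run of 'D' x 9 -> '9D'

RLE = 6A8D2F4A7F5D8F9D


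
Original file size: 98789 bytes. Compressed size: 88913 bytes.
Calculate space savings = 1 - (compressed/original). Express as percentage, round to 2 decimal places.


ratio = compressed/original = 88913/98789 = 0.900029
savings = 1 - ratio = 1 - 0.900029 = 0.099971
as a percentage: 0.099971 * 100 = 10.0%

Space savings = 1 - 88913/98789 = 10.0%


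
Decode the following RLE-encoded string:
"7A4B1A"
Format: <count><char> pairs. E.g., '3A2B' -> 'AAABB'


Expanding each <count><char> pair:
  7A -> 'AAAAAAA'
  4B -> 'BBBB'
  1A -> 'A'

Decoded = AAAAAAABBBBA


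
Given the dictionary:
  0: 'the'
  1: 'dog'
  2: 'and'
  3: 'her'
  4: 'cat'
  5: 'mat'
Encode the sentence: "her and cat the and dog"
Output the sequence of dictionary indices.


Look up each word in the dictionary:
  'her' -> 3
  'and' -> 2
  'cat' -> 4
  'the' -> 0
  'and' -> 2
  'dog' -> 1

Encoded: [3, 2, 4, 0, 2, 1]


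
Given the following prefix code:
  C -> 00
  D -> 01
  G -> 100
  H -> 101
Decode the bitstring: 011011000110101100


Decoding step by step:
Bits 01 -> D
Bits 101 -> H
Bits 100 -> G
Bits 01 -> D
Bits 101 -> H
Bits 01 -> D
Bits 100 -> G


Decoded message: DHGDHDG


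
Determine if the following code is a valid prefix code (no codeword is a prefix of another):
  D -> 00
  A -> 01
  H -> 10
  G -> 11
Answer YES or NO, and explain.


Checking each pair (does one codeword prefix another?):
  D='00' vs A='01': no prefix
  D='00' vs H='10': no prefix
  D='00' vs G='11': no prefix
  A='01' vs D='00': no prefix
  A='01' vs H='10': no prefix
  A='01' vs G='11': no prefix
  H='10' vs D='00': no prefix
  H='10' vs A='01': no prefix
  H='10' vs G='11': no prefix
  G='11' vs D='00': no prefix
  G='11' vs A='01': no prefix
  G='11' vs H='10': no prefix
No violation found over all pairs.

YES -- this is a valid prefix code. No codeword is a prefix of any other codeword.


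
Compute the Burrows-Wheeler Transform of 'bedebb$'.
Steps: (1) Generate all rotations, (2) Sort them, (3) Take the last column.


Rotations (sorted):
  0: $bedebb -> last char: b
  1: b$bedeb -> last char: b
  2: bb$bede -> last char: e
  3: bedebb$ -> last char: $
  4: debb$be -> last char: e
  5: ebb$bed -> last char: d
  6: edebb$b -> last char: b


BWT = bbe$edb


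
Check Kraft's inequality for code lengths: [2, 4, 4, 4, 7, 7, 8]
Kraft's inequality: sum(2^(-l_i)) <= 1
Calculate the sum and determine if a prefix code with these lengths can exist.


Sum = 2^(-2) + 2^(-4) + 2^(-4) + 2^(-4) + 2^(-7) + 2^(-7) + 2^(-8)
    = 0.25 + 0.0625 + 0.0625 + 0.0625 + 0.0078125 + 0.0078125 + 0.00390625
    = 117/256 = 0.45703125
Since 0.45703125 <= 1, Kraft's inequality IS satisfied.
A prefix code with these lengths CAN exist.

Kraft sum = 0.45703125. Satisfied.


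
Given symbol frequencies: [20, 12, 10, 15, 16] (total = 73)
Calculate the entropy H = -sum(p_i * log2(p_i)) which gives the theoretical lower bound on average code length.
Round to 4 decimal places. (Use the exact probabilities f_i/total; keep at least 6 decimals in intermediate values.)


Per-symbol terms -p_i * log2(p_i) with p_i = f_i/73:
  p = 20/73 = 0.273973: log2(p) = -1.867896, -p*log2(p) = 0.511752
  p = 12/73 = 0.164384: log2(p) = -2.604862, -p*log2(p) = 0.428197
  p = 10/73 = 0.136986: log2(p) = -2.867896, -p*log2(p) = 0.392863
  p = 15/73 = 0.205479: log2(p) = -2.282934, -p*log2(p) = 0.469096
  p = 16/73 = 0.219178: log2(p) = -2.189825, -p*log2(p) = 0.479962
H = 0.511752 + 0.428197 + 0.392863 + 0.469096 + 0.479962 = 2.281870

H = 2.2819 bits/symbol


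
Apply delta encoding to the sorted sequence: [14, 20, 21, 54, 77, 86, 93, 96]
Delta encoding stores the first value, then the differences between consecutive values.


First value: 14
Deltas:
  20 - 14 = 6
  21 - 20 = 1
  54 - 21 = 33
  77 - 54 = 23
  86 - 77 = 9
  93 - 86 = 7
  96 - 93 = 3


Delta encoded: [14, 6, 1, 33, 23, 9, 7, 3]


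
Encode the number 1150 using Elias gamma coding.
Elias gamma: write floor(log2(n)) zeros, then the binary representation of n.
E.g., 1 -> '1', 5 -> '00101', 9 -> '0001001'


num_bits = floor(log2(1150)) + 1 = 11
leading_zeros = num_bits - 1 = 10
binary(1150) = 10001111110

Elias gamma(1150) = '0000000000' + '10001111110' = 000000000010001111110 (21 bits)


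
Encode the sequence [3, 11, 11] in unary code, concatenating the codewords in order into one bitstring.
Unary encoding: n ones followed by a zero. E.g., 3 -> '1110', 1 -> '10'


Encode each number as n ones followed by a terminating 0:
  3 -> 1110 (4 bits)
  11 -> 111111111110 (12 bits)
  11 -> 111111111110 (12 bits)
Total length = 4 + 12 + 12 = 28 bits.

Unary([3, 11, 11]) = 1110111111111110111111111110 (28 bits)


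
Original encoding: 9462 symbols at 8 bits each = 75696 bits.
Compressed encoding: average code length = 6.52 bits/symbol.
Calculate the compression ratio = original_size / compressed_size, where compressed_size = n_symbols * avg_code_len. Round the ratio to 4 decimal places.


original_size = n_symbols * orig_bits = 9462 * 8 = 75696 bits
compressed_size = n_symbols * avg_code_len = 9462 * 6.52 = 61692.24 bits
ratio = original_size / compressed_size = 75696 / 61692.24 = 1.227

Compression ratio = 1.227


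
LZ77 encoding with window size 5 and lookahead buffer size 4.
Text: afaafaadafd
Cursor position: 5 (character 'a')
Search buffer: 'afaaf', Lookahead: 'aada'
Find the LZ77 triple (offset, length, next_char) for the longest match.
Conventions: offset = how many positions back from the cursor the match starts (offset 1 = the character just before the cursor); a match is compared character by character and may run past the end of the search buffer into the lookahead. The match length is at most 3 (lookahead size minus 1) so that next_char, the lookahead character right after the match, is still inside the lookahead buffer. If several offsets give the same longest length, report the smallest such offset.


Try each offset into the search buffer:
  offset=1 (pos 4, char 'f'): match length 0
  offset=2 (pos 3, char 'a'): match length 1
  offset=3 (pos 2, char 'a'): match length 2
  offset=4 (pos 1, char 'f'): match length 0
  offset=5 (pos 0, char 'a'): match length 1
Longest match has length 2 at offset 3.
next_char = character at position 5 + 2 = 7 -> 'd'

Best match: offset=3, length=2 (matching 'aa' starting at position 2)
LZ77 triple: (3, 2, 'd')


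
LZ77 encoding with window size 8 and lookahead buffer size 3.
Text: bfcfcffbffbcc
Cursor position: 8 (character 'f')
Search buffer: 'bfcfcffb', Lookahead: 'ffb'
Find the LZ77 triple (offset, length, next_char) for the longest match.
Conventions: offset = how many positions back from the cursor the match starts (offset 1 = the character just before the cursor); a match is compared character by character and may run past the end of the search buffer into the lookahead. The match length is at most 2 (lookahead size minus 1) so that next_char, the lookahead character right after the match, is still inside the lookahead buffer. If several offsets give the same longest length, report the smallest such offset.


Try each offset into the search buffer:
  offset=1 (pos 7, char 'b'): match length 0
  offset=2 (pos 6, char 'f'): match length 1
  offset=3 (pos 5, char 'f'): match length 2
  offset=4 (pos 4, char 'c'): match length 0
  offset=5 (pos 3, char 'f'): match length 1
  offset=6 (pos 2, char 'c'): match length 0
  offset=7 (pos 1, char 'f'): match length 1
  offset=8 (pos 0, char 'b'): match length 0
Longest match has length 2 at offset 3.
next_char = character at position 8 + 2 = 10 -> 'b'

Best match: offset=3, length=2 (matching 'ff' starting at position 5)
LZ77 triple: (3, 2, 'b')


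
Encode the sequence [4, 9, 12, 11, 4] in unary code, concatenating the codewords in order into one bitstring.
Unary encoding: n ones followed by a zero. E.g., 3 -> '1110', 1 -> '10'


Encode each number as n ones followed by a terminating 0:
  4 -> 11110 (5 bits)
  9 -> 1111111110 (10 bits)
  12 -> 1111111111110 (13 bits)
  11 -> 111111111110 (12 bits)
  4 -> 11110 (5 bits)
Total length = 5 + 10 + 13 + 12 + 5 = 45 bits.

Unary([4, 9, 12, 11, 4]) = 111101111111110111111111111011111111111011110 (45 bits)


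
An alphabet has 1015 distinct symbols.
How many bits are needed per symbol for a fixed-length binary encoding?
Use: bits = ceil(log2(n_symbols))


log2(1015) = 9.9873
Bracket: 2^9 = 512 < 1015 <= 2^10 = 1024
So ceil(log2(1015)) = 10

bits = ceil(log2(1015)) = ceil(9.9873) = 10 bits


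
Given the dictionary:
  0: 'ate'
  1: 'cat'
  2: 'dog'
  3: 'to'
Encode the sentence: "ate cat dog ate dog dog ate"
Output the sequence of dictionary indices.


Look up each word in the dictionary:
  'ate' -> 0
  'cat' -> 1
  'dog' -> 2
  'ate' -> 0
  'dog' -> 2
  'dog' -> 2
  'ate' -> 0

Encoded: [0, 1, 2, 0, 2, 2, 0]


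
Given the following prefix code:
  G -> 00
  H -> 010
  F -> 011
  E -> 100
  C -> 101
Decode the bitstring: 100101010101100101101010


Decoding step by step:
Bits 100 -> E
Bits 101 -> C
Bits 010 -> H
Bits 101 -> C
Bits 100 -> E
Bits 101 -> C
Bits 101 -> C
Bits 010 -> H


Decoded message: ECHCECCH


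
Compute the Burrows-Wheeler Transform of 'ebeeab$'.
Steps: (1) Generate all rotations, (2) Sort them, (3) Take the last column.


Rotations (sorted):
  0: $ebeeab -> last char: b
  1: ab$ebee -> last char: e
  2: b$ebeea -> last char: a
  3: beeab$e -> last char: e
  4: eab$ebe -> last char: e
  5: ebeeab$ -> last char: $
  6: eeab$eb -> last char: b


BWT = beaee$b


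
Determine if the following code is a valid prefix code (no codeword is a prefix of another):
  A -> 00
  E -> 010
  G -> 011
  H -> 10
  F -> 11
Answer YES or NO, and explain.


Checking each pair (does one codeword prefix another?):
  A='00' vs E='010': no prefix
  A='00' vs G='011': no prefix
  A='00' vs H='10': no prefix
  A='00' vs F='11': no prefix
  E='010' vs A='00': no prefix
  E='010' vs G='011': no prefix
  E='010' vs H='10': no prefix
  E='010' vs F='11': no prefix
  G='011' vs A='00': no prefix
  G='011' vs E='010': no prefix
  G='011' vs H='10': no prefix
  G='011' vs F='11': no prefix
  H='10' vs A='00': no prefix
  H='10' vs E='010': no prefix
  H='10' vs G='011': no prefix
  H='10' vs F='11': no prefix
  F='11' vs A='00': no prefix
  F='11' vs E='010': no prefix
  F='11' vs G='011': no prefix
  F='11' vs H='10': no prefix
No violation found over all pairs.

YES -- this is a valid prefix code. No codeword is a prefix of any other codeword.


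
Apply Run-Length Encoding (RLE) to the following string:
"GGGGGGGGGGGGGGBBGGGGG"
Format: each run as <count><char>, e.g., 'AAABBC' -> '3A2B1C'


Scanning runs left to right:
  i=0: run of 'G' x 14 -> '14G'
  i=14: run of 'B' x 2 -> '2B'
  i=16: run of 'G' x 5 -> '5G'

RLE = 14G2B5G


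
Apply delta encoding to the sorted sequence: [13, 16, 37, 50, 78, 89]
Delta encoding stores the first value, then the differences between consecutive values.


First value: 13
Deltas:
  16 - 13 = 3
  37 - 16 = 21
  50 - 37 = 13
  78 - 50 = 28
  89 - 78 = 11


Delta encoded: [13, 3, 21, 13, 28, 11]


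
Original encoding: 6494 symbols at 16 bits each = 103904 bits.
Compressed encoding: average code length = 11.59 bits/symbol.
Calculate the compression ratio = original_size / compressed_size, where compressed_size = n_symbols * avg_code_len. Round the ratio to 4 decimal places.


original_size = n_symbols * orig_bits = 6494 * 16 = 103904 bits
compressed_size = n_symbols * avg_code_len = 6494 * 11.59 = 75265.46 bits
ratio = original_size / compressed_size = 103904 / 75265.46 = 1.3805

Compression ratio = 1.3805


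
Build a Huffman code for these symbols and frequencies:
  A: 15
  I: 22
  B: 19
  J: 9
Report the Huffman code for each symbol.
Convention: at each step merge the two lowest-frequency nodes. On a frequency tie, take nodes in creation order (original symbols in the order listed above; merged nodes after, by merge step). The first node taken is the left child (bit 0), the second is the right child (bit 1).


Huffman tree construction:
Step 1: Merge J(9) + A(15) = 24
Step 2: Merge B(19) + I(22) = 41
Step 3: Merge (J+A)(24) + (B+I)(41) = 65
Read each symbol's code off the tree from the root (left child = 0, right child = 1).

Codes:
  A: 01 (length 2)
  I: 11 (length 2)
  B: 10 (length 2)
  J: 00 (length 2)
Average code length: 130/65 = 2.0000 bits/symbol


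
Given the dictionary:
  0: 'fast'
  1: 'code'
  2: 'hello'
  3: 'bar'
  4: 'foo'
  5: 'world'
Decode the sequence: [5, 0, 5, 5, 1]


Look up each index in the dictionary:
  5 -> 'world'
  0 -> 'fast'
  5 -> 'world'
  5 -> 'world'
  1 -> 'code'

Decoded: "world fast world world code"


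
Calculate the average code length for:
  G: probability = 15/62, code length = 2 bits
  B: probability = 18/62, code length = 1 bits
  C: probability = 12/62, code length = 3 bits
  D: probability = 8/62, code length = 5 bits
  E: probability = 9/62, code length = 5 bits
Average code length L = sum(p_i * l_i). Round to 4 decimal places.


Weighted contributions p_i * l_i:
  G: (15/62) * 2 = 30/62
  B: (18/62) * 1 = 18/62
  C: (12/62) * 3 = 36/62
  D: (8/62) * 5 = 40/62
  E: (9/62) * 5 = 45/62
Sum = (30 + 18 + 36 + 40 + 45)/62 = 169/62

L = 169/62 = 2.7258 bits/symbol


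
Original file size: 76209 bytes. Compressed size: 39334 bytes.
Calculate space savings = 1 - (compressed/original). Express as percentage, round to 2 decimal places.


ratio = compressed/original = 39334/76209 = 0.516133
savings = 1 - ratio = 1 - 0.516133 = 0.483867
as a percentage: 0.483867 * 100 = 48.39%

Space savings = 1 - 39334/76209 = 48.39%


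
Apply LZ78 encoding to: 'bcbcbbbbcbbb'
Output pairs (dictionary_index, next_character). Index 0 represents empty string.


LZ78 encoding steps:
Dictionary: {0: ''}
Step 1: w='' (idx 0), next='b' -> output (0, 'b'), add 'b' as idx 1
Step 2: w='' (idx 0), next='c' -> output (0, 'c'), add 'c' as idx 2
Step 3: w='b' (idx 1), next='c' -> output (1, 'c'), add 'bc' as idx 3
Step 4: w='b' (idx 1), next='b' -> output (1, 'b'), add 'bb' as idx 4
Step 5: w='bb' (idx 4), next='c' -> output (4, 'c'), add 'bbc' as idx 5
Step 6: w='bb' (idx 4), next='b' -> output (4, 'b'), add 'bbb' as idx 6


Encoded: [(0, 'b'), (0, 'c'), (1, 'c'), (1, 'b'), (4, 'c'), (4, 'b')]


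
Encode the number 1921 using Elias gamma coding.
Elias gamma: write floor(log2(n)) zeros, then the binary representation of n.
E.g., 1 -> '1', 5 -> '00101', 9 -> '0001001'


num_bits = floor(log2(1921)) + 1 = 11
leading_zeros = num_bits - 1 = 10
binary(1921) = 11110000001

Elias gamma(1921) = '0000000000' + '11110000001' = 000000000011110000001 (21 bits)


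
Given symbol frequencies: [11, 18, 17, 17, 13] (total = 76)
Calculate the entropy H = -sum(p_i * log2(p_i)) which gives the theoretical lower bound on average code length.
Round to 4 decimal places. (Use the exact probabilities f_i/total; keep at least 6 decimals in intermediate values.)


Per-symbol terms -p_i * log2(p_i) with p_i = f_i/76:
  p = 11/76 = 0.144737: log2(p) = -2.788496, -p*log2(p) = 0.403598
  p = 18/76 = 0.236842: log2(p) = -2.078003, -p*log2(p) = 0.492158
  p = 17/76 = 0.223684: log2(p) = -2.160465, -p*log2(p) = 0.483262
  p = 17/76 = 0.223684: log2(p) = -2.160465, -p*log2(p) = 0.483262
  p = 13/76 = 0.171053: log2(p) = -2.547488, -p*log2(p) = 0.435754
H = 0.403598 + 0.492158 + 0.483262 + 0.483262 + 0.435754 = 2.298034

H = 2.298 bits/symbol


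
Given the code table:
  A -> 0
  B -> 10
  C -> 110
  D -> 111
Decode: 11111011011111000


Decoding:
111 -> D
110 -> C
110 -> C
111 -> D
110 -> C
0 -> A
0 -> A


Result: DCCDCAA


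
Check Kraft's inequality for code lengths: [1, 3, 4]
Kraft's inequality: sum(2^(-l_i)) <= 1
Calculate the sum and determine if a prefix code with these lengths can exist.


Sum = 2^(-1) + 2^(-3) + 2^(-4)
    = 0.5 + 0.125 + 0.0625
    = 11/16 = 0.6875
Since 0.6875 <= 1, Kraft's inequality IS satisfied.
A prefix code with these lengths CAN exist.

Kraft sum = 0.6875. Satisfied.


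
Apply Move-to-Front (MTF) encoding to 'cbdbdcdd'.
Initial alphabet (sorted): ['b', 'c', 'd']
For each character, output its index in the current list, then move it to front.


MTF encoding:
'c': index 1 in ['b', 'c', 'd'] -> ['c', 'b', 'd']
'b': index 1 in ['c', 'b', 'd'] -> ['b', 'c', 'd']
'd': index 2 in ['b', 'c', 'd'] -> ['d', 'b', 'c']
'b': index 1 in ['d', 'b', 'c'] -> ['b', 'd', 'c']
'd': index 1 in ['b', 'd', 'c'] -> ['d', 'b', 'c']
'c': index 2 in ['d', 'b', 'c'] -> ['c', 'd', 'b']
'd': index 1 in ['c', 'd', 'b'] -> ['d', 'c', 'b']
'd': index 0 in ['d', 'c', 'b'] -> ['d', 'c', 'b']


Output: [1, 1, 2, 1, 1, 2, 1, 0]


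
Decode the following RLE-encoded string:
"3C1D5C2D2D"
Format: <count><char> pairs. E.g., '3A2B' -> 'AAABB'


Expanding each <count><char> pair:
  3C -> 'CCC'
  1D -> 'D'
  5C -> 'CCCCC'
  2D -> 'DD'
  2D -> 'DD'

Decoded = CCCDCCCCCDDDD


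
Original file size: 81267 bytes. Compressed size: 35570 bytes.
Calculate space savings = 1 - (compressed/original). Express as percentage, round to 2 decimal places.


ratio = compressed/original = 35570/81267 = 0.437693
savings = 1 - ratio = 1 - 0.437693 = 0.562307
as a percentage: 0.562307 * 100 = 56.23%

Space savings = 1 - 35570/81267 = 56.23%


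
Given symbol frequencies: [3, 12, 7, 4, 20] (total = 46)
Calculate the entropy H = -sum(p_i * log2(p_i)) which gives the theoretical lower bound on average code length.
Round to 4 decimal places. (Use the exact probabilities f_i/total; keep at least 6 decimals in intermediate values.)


Per-symbol terms -p_i * log2(p_i) with p_i = f_i/46:
  p = 3/46 = 0.065217: log2(p) = -3.938599, -p*log2(p) = 0.256865
  p = 12/46 = 0.260870: log2(p) = -1.938599, -p*log2(p) = 0.505722
  p = 7/46 = 0.152174: log2(p) = -2.716207, -p*log2(p) = 0.413336
  p = 4/46 = 0.086957: log2(p) = -3.523562, -p*log2(p) = 0.306397
  p = 20/46 = 0.434783: log2(p) = -1.201634, -p*log2(p) = 0.522450
H = 0.256865 + 0.505722 + 0.413336 + 0.306397 + 0.522450 = 2.004770

H = 2.0048 bits/symbol


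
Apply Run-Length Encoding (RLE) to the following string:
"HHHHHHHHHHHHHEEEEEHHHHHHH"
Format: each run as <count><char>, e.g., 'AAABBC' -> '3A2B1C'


Scanning runs left to right:
  i=0: run of 'H' x 13 -> '13H'
  i=13: run of 'E' x 5 -> '5E'
  i=18: run of 'H' x 7 -> '7H'

RLE = 13H5E7H


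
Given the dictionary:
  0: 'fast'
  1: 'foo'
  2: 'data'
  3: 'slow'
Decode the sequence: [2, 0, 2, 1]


Look up each index in the dictionary:
  2 -> 'data'
  0 -> 'fast'
  2 -> 'data'
  1 -> 'foo'

Decoded: "data fast data foo"


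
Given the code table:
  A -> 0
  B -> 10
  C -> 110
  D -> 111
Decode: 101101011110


Decoding:
10 -> B
110 -> C
10 -> B
111 -> D
10 -> B


Result: BCBDB


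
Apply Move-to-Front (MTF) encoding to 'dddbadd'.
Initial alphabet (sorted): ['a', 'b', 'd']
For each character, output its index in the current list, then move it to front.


MTF encoding:
'd': index 2 in ['a', 'b', 'd'] -> ['d', 'a', 'b']
'd': index 0 in ['d', 'a', 'b'] -> ['d', 'a', 'b']
'd': index 0 in ['d', 'a', 'b'] -> ['d', 'a', 'b']
'b': index 2 in ['d', 'a', 'b'] -> ['b', 'd', 'a']
'a': index 2 in ['b', 'd', 'a'] -> ['a', 'b', 'd']
'd': index 2 in ['a', 'b', 'd'] -> ['d', 'a', 'b']
'd': index 0 in ['d', 'a', 'b'] -> ['d', 'a', 'b']


Output: [2, 0, 0, 2, 2, 2, 0]


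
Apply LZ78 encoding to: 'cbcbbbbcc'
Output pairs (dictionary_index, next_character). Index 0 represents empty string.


LZ78 encoding steps:
Dictionary: {0: ''}
Step 1: w='' (idx 0), next='c' -> output (0, 'c'), add 'c' as idx 1
Step 2: w='' (idx 0), next='b' -> output (0, 'b'), add 'b' as idx 2
Step 3: w='c' (idx 1), next='b' -> output (1, 'b'), add 'cb' as idx 3
Step 4: w='b' (idx 2), next='b' -> output (2, 'b'), add 'bb' as idx 4
Step 5: w='b' (idx 2), next='c' -> output (2, 'c'), add 'bc' as idx 5
Step 6: w='c' (idx 1), end of input -> output (1, '')


Encoded: [(0, 'c'), (0, 'b'), (1, 'b'), (2, 'b'), (2, 'c'), (1, '')]


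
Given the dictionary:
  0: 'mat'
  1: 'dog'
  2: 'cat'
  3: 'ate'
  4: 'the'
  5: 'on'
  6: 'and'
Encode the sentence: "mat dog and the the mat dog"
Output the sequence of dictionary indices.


Look up each word in the dictionary:
  'mat' -> 0
  'dog' -> 1
  'and' -> 6
  'the' -> 4
  'the' -> 4
  'mat' -> 0
  'dog' -> 1

Encoded: [0, 1, 6, 4, 4, 0, 1]


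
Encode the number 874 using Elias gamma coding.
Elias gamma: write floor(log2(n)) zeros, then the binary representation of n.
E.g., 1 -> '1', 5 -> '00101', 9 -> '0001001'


num_bits = floor(log2(874)) + 1 = 10
leading_zeros = num_bits - 1 = 9
binary(874) = 1101101010

Elias gamma(874) = '000000000' + '1101101010' = 0000000001101101010 (19 bits)


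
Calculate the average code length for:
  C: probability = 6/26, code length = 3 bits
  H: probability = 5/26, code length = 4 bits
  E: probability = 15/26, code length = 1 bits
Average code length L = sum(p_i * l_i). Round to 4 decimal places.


Weighted contributions p_i * l_i:
  C: (6/26) * 3 = 18/26
  H: (5/26) * 4 = 20/26
  E: (15/26) * 1 = 15/26
Sum = (18 + 20 + 15)/26 = 53/26

L = 53/26 = 2.0385 bits/symbol


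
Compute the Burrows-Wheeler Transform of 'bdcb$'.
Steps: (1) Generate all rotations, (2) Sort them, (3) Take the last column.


Rotations (sorted):
  0: $bdcb -> last char: b
  1: b$bdc -> last char: c
  2: bdcb$ -> last char: $
  3: cb$bd -> last char: d
  4: dcb$b -> last char: b


BWT = bc$db


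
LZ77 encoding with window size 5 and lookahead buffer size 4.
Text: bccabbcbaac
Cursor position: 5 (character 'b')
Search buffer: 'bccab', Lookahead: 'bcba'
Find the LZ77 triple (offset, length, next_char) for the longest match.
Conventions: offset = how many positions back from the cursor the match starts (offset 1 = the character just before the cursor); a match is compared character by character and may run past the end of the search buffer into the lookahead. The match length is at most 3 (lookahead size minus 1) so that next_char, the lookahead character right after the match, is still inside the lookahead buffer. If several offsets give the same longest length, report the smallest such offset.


Try each offset into the search buffer:
  offset=1 (pos 4, char 'b'): match length 1
  offset=2 (pos 3, char 'a'): match length 0
  offset=3 (pos 2, char 'c'): match length 0
  offset=4 (pos 1, char 'c'): match length 0
  offset=5 (pos 0, char 'b'): match length 2
Longest match has length 2 at offset 5.
next_char = character at position 5 + 2 = 7 -> 'b'

Best match: offset=5, length=2 (matching 'bc' starting at position 0)
LZ77 triple: (5, 2, 'b')


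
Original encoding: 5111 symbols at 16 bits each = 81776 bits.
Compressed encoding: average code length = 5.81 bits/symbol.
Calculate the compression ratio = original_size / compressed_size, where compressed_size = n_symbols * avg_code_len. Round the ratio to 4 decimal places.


original_size = n_symbols * orig_bits = 5111 * 16 = 81776 bits
compressed_size = n_symbols * avg_code_len = 5111 * 5.81 = 29694.91 bits
ratio = original_size / compressed_size = 81776 / 29694.91 = 2.7539

Compression ratio = 2.7539


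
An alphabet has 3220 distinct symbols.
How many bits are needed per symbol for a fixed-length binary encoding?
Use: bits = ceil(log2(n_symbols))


log2(3220) = 11.6528
Bracket: 2^11 = 2048 < 3220 <= 2^12 = 4096
So ceil(log2(3220)) = 12

bits = ceil(log2(3220)) = ceil(11.6528) = 12 bits


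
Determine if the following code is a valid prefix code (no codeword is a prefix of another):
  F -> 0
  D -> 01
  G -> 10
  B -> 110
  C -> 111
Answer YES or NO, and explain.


Checking each pair (does one codeword prefix another?):
  F='0' vs D='01': prefix -- VIOLATION

NO -- this is NOT a valid prefix code. F (0) is a prefix of D (01).


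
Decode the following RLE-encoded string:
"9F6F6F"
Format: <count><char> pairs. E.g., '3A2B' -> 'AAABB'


Expanding each <count><char> pair:
  9F -> 'FFFFFFFFF'
  6F -> 'FFFFFF'
  6F -> 'FFFFFF'

Decoded = FFFFFFFFFFFFFFFFFFFFF


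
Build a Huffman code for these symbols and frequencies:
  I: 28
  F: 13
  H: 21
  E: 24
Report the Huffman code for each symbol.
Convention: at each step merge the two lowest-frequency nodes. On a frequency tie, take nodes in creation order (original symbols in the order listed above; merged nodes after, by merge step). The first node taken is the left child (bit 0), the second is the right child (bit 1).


Huffman tree construction:
Step 1: Merge F(13) + H(21) = 34
Step 2: Merge E(24) + I(28) = 52
Step 3: Merge (F+H)(34) + (E+I)(52) = 86
Read each symbol's code off the tree from the root (left child = 0, right child = 1).

Codes:
  I: 11 (length 2)
  F: 00 (length 2)
  H: 01 (length 2)
  E: 10 (length 2)
Average code length: 172/86 = 2.0000 bits/symbol


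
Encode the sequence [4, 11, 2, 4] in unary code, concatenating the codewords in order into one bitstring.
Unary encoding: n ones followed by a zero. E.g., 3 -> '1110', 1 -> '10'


Encode each number as n ones followed by a terminating 0:
  4 -> 11110 (5 bits)
  11 -> 111111111110 (12 bits)
  2 -> 110 (3 bits)
  4 -> 11110 (5 bits)
Total length = 5 + 12 + 3 + 5 = 25 bits.

Unary([4, 11, 2, 4]) = 1111011111111111011011110 (25 bits)


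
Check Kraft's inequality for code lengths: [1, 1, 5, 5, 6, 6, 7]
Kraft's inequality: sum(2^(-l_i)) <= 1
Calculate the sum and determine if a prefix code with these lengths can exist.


Sum = 2^(-1) + 2^(-1) + 2^(-5) + 2^(-5) + 2^(-6) + 2^(-6) + 2^(-7)
    = 0.5 + 0.5 + 0.03125 + 0.03125 + 0.015625 + 0.015625 + 0.0078125
    = 141/128 = 1.1015625
Since 1.1015625 > 1, Kraft's inequality is NOT satisfied.
A prefix code with these lengths CANNOT exist.

Kraft sum = 1.1015625. Not satisfied.


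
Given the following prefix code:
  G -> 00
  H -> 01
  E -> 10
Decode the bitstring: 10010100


Decoding step by step:
Bits 10 -> E
Bits 01 -> H
Bits 01 -> H
Bits 00 -> G


Decoded message: EHHG


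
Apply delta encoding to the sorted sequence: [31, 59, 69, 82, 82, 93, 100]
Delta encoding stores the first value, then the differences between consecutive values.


First value: 31
Deltas:
  59 - 31 = 28
  69 - 59 = 10
  82 - 69 = 13
  82 - 82 = 0
  93 - 82 = 11
  100 - 93 = 7


Delta encoded: [31, 28, 10, 13, 0, 11, 7]


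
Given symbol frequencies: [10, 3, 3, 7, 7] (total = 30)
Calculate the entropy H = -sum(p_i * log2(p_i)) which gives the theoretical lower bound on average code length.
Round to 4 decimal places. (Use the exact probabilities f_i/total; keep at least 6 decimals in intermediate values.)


Per-symbol terms -p_i * log2(p_i) with p_i = f_i/30:
  p = 10/30 = 0.333333: log2(p) = -1.584963, -p*log2(p) = 0.528321
  p = 3/30 = 0.100000: log2(p) = -3.321928, -p*log2(p) = 0.332193
  p = 3/30 = 0.100000: log2(p) = -3.321928, -p*log2(p) = 0.332193
  p = 7/30 = 0.233333: log2(p) = -2.099536, -p*log2(p) = 0.489892
  p = 7/30 = 0.233333: log2(p) = -2.099536, -p*log2(p) = 0.489892
H = 0.528321 + 0.332193 + 0.332193 + 0.489892 + 0.489892 = 2.172491

H = 2.1725 bits/symbol


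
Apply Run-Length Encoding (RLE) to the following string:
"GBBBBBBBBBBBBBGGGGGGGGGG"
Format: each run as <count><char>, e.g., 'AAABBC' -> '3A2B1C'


Scanning runs left to right:
  i=0: run of 'G' x 1 -> '1G'
  i=1: run of 'B' x 13 -> '13B'
  i=14: run of 'G' x 10 -> '10G'

RLE = 1G13B10G


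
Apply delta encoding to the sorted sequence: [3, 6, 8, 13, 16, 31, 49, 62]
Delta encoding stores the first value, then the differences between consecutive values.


First value: 3
Deltas:
  6 - 3 = 3
  8 - 6 = 2
  13 - 8 = 5
  16 - 13 = 3
  31 - 16 = 15
  49 - 31 = 18
  62 - 49 = 13


Delta encoded: [3, 3, 2, 5, 3, 15, 18, 13]


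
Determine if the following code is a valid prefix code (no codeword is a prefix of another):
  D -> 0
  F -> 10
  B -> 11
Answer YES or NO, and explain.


Checking each pair (does one codeword prefix another?):
  D='0' vs F='10': no prefix
  D='0' vs B='11': no prefix
  F='10' vs D='0': no prefix
  F='10' vs B='11': no prefix
  B='11' vs D='0': no prefix
  B='11' vs F='10': no prefix
No violation found over all pairs.

YES -- this is a valid prefix code. No codeword is a prefix of any other codeword.


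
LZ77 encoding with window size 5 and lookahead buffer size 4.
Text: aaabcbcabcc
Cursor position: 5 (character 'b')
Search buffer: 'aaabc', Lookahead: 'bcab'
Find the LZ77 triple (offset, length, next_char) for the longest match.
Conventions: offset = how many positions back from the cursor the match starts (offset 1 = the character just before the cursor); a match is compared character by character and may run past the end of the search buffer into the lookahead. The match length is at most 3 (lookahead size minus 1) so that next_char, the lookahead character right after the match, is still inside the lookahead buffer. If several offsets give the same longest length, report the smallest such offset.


Try each offset into the search buffer:
  offset=1 (pos 4, char 'c'): match length 0
  offset=2 (pos 3, char 'b'): match length 2
  offset=3 (pos 2, char 'a'): match length 0
  offset=4 (pos 1, char 'a'): match length 0
  offset=5 (pos 0, char 'a'): match length 0
Longest match has length 2 at offset 2.
next_char = character at position 5 + 2 = 7 -> 'a'

Best match: offset=2, length=2 (matching 'bc' starting at position 3)
LZ77 triple: (2, 2, 'a')
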